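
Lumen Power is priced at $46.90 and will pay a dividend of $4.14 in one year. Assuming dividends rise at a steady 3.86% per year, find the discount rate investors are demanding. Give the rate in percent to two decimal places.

12.69%

Rearranging the constant-growth DDM: r = D₁/P₀ + g.
r = 4.1400 / 46.90 + 0.0386 = 0.08827 + 0.0386 = 0.12687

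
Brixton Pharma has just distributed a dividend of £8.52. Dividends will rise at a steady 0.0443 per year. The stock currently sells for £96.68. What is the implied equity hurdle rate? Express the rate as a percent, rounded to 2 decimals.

Rearranging the constant-growth DDM: r = D₁/P₀ + g.
D₁ = 8.52 × (1 + 0.0443) = 8.8974.
r = 8.8974 / 96.68 + 0.0443 = 0.09203 + 0.0443 = 0.13633

13.63%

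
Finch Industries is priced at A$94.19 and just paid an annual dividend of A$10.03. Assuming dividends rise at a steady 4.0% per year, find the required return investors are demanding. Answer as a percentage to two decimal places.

15.07%

Rearranging the constant-growth DDM: r = D₁/P₀ + g.
D₁ = 10.03 × (1 + 0.04) = 10.4312.
r = 10.4312 / 94.19 + 0.04 = 0.11075 + 0.04 = 0.15075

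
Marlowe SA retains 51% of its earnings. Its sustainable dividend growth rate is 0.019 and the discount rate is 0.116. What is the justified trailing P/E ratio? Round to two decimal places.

Payout ratio b = 1 − 0.51 = 0.49.
Justified trailing P/E = b(1+g)/(r−g) = 0.49×(1+0.019)/(0.116−0.019) = 5.1475

5.15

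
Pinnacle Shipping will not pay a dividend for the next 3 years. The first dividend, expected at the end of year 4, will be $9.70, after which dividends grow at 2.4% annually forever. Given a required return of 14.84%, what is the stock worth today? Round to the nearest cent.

Deferred-dividend DDM. At t=3 the remaining stream is a growing perpetuity with first payment D_4 = 9.70.
V_3 = D_4/(r−g) = 9.70/(0.1484−0.024) = 77.9743
P₀ = V_3/(1+r)^3 = 77.9743/(1+0.1484)^3 = 51.4839

$51.48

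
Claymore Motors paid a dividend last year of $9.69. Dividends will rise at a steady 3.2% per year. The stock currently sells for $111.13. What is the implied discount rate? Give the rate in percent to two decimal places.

12.20%

Rearranging the constant-growth DDM: r = D₁/P₀ + g.
D₁ = 9.69 × (1 + 0.032) = 10.0001.
r = 10.0001 / 111.13 + 0.032 = 0.08999 + 0.032 = 0.12199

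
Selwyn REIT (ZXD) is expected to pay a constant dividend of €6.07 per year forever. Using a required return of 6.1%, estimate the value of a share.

Zero-growth DDM (perpetuity): P₀ = D/r = 6.07 / 0.061 = 99.5082

€99.51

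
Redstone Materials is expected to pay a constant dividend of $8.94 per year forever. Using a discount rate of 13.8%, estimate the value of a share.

$64.78

Zero-growth DDM (perpetuity): P₀ = D/r = 8.94 / 0.138 = 64.7826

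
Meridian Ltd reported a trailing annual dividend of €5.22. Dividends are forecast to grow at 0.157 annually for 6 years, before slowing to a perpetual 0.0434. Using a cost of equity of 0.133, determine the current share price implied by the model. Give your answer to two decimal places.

Two-stage DDM. Project D₁…D_6 at 0.157, terminal growth 0.0434, discount at r = 0.133.
D_1 = 6.0395
D_2 = 6.9877
D_3 = 8.0848
D_4 = 9.3541
D_5 = 10.8227
D_6 = 12.5219
Terminal value at t=6: TV = D_7/(r−g) = 13.0654/(0.133−0.0434) = 145.8188
P₀ = 6.0395/(1+0.133)^1 + 6.9877/(1+0.133)^2 + 8.0848/(1+0.133)^3 + 9.3541/(1+0.133)^4 + 10.8227/(1+0.133)^5 + 12.5219/(1+0.133)^6 + 145.8188/(1+0.133)^6 = 102.6599

€102.66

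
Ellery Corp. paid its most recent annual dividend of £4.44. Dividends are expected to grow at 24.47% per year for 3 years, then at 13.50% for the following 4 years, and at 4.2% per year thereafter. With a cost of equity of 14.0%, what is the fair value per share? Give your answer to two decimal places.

£99.16

Three-stage DDM. Project D₁…D_7; terminal Gordon value at t=7 with g = 0.042; discount at r = 0.14.
D_1 = 5.5265
D_2 = 6.8788
D_3 = 8.5620
D_4 = 9.7179
D_5 = 11.0298
D_6 = 12.5189
D_7 = 14.2089
TV_7 = 14.8057/(0.14−0.042) = 151.0783
P₀ = Σ Dₜ/(1+r)ᵗ + TV_7/(1+r)^7 = 99.1606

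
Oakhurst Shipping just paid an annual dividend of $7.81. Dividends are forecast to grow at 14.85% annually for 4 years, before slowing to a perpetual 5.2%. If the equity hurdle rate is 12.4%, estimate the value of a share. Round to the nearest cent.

Two-stage DDM. Project D₁…D_4 at 0.1485, terminal growth 0.052, discount at r = 0.124.
D_1 = 8.9698
D_2 = 10.3018
D_3 = 11.8316
D_4 = 13.5886
Terminal value at t=4: TV = D_5/(r−g) = 14.2952/(0.124−0.052) = 198.5447
P₀ = 8.9698/(1+0.124)^1 + 10.3018/(1+0.124)^2 + 11.8316/(1+0.124)^3 + 13.5886/(1+0.124)^4 + 198.5447/(1+0.124)^4 = 157.3720

$157.37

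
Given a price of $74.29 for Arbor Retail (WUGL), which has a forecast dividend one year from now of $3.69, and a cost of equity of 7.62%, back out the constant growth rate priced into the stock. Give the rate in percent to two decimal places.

From P₀ = D₁/(r − g), the implied growth is g = r − D₁/P₀.
g = 0.0762 − 3.69/74.29 = 0.0762 − 0.04967 = 0.02653

2.65%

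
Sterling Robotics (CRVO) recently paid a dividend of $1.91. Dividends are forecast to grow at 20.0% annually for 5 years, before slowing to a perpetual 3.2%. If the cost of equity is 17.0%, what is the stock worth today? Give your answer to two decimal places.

$26.52

Two-stage DDM. Project D₁…D_5 at 0.2, terminal growth 0.032, discount at r = 0.17.
D_1 = 2.2920
D_2 = 2.7504
D_3 = 3.3005
D_4 = 3.9606
D_5 = 4.7527
Terminal value at t=5: TV = D_6/(r−g) = 4.9048/(0.17−0.032) = 35.5419
P₀ = 2.2920/(1+0.17)^1 + 2.7504/(1+0.17)^2 + 3.3005/(1+0.17)^3 + 3.9606/(1+0.17)^4 + 4.7527/(1+0.17)^5 + 35.5419/(1+0.17)^5 = 26.5213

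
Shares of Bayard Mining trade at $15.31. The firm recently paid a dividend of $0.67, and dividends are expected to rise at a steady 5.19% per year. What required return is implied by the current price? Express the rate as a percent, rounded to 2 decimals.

9.79%

Rearranging the constant-growth DDM: r = D₁/P₀ + g.
D₁ = 0.67 × (1 + 0.0519) = 0.7048.
r = 0.7048 / 15.31 + 0.0519 = 0.04603 + 0.0519 = 0.09793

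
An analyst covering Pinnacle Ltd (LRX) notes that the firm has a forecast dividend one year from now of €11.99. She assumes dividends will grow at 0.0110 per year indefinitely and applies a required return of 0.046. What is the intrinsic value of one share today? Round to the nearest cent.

€342.57

Gordon growth model: P₀ = D₁/(r − g), with D₁ = 11.99 given directly.
P₀ = 11.9900 / (0.046 − 0.011) = 11.9900 / 0.035 = 342.5714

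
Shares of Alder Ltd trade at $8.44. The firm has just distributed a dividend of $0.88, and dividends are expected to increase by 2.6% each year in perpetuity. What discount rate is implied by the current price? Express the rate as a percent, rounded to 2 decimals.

Rearranging the constant-growth DDM: r = D₁/P₀ + g.
D₁ = 0.88 × (1 + 0.026) = 0.9029.
r = 0.9029 / 8.44 + 0.026 = 0.10698 + 0.026 = 0.13298

13.30%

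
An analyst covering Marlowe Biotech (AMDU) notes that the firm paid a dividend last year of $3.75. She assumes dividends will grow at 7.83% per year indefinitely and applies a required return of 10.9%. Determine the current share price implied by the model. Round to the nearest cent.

Gordon growth model: P₀ = D₁/(r − g). D₁ = 3.75 × (1 + 0.0783) = 4.0436.
P₀ = 4.0436 / (0.109 − 0.0783) = 4.0436 / 0.0307 = 131.7142

$131.71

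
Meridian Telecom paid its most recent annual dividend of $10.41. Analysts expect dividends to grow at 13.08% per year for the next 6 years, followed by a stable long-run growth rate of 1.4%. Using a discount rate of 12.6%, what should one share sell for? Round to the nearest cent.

Two-stage DDM. Project D₁…D_6 at 0.1308, terminal growth 0.014, discount at r = 0.126.
D_1 = 11.7716
D_2 = 13.3114
D_3 = 15.0525
D_4 = 17.0213
D_5 = 19.2477
D_6 = 21.7653
Terminal value at t=6: TV = D_7/(r−g) = 22.0701/(0.126−0.014) = 197.0541
P₀ = 11.7716/(1+0.126)^1 + 13.3114/(1+0.126)^2 + 15.0525/(1+0.126)^3 + 17.0213/(1+0.126)^4 + 19.2477/(1+0.126)^5 + 21.7653/(1+0.126)^6 + 197.0541/(1+0.126)^6 = 160.0827

$160.08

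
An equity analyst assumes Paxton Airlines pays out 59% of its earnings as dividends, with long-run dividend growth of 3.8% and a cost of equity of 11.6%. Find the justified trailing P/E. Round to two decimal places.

Justified trailing P/E = b(1+g)/(r−g) = 0.59×(1+0.038)/(0.116−0.038) = 7.8515

7.85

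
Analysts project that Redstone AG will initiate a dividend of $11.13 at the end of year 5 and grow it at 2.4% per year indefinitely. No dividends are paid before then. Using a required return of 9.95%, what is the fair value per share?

Deferred-dividend DDM. At t=4 the remaining stream is a growing perpetuity with first payment D_5 = 11.13.
V_4 = D_5/(r−g) = 11.13/(0.0995−0.024) = 147.4172
P₀ = V_4/(1+r)^4 = 147.4172/(1+0.0995)^4 = 100.8712

$100.87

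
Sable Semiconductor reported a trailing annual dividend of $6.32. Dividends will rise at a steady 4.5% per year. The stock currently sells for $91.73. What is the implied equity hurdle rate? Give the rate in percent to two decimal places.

Rearranging the constant-growth DDM: r = D₁/P₀ + g.
D₁ = 6.32 × (1 + 0.045) = 6.6044.
r = 6.6044 / 91.73 + 0.045 = 0.07200 + 0.045 = 0.11700

11.70%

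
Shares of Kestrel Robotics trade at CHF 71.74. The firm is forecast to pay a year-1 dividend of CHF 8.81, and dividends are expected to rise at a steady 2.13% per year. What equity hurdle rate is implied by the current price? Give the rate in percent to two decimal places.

Rearranging the constant-growth DDM: r = D₁/P₀ + g.
r = 8.8100 / 71.74 + 0.0213 = 0.12280 + 0.0213 = 0.14410

14.41%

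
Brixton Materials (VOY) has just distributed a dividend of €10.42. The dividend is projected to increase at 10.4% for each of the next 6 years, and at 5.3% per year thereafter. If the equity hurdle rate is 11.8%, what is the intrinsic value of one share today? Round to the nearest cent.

€216.35

Two-stage DDM. Project D₁…D_6 at 0.104, terminal growth 0.053, discount at r = 0.118.
D_1 = 11.5037
D_2 = 12.7001
D_3 = 14.0209
D_4 = 15.4790
D_5 = 17.0889
D_6 = 18.8661
Terminal value at t=6: TV = D_7/(r−g) = 19.8660/(0.118−0.053) = 305.6308
P₀ = 11.5037/(1+0.118)^1 + 12.7001/(1+0.118)^2 + 14.0209/(1+0.118)^3 + 15.4790/(1+0.118)^4 + 17.0889/(1+0.118)^5 + 18.8661/(1+0.118)^6 + 305.6308/(1+0.118)^6 = 216.3479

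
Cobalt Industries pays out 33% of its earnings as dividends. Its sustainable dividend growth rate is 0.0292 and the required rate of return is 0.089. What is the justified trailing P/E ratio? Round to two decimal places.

Justified trailing P/E = b(1+g)/(r−g) = 0.33×(1+0.0292)/(0.089−0.0292) = 5.6795

5.68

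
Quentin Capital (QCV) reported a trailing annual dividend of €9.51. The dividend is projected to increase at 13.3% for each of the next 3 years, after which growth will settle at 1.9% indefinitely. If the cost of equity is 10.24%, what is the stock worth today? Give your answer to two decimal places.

€156.29

Two-stage DDM. Project D₁…D_3 at 0.133, terminal growth 0.019, discount at r = 0.1024.
D_1 = 10.7748
D_2 = 12.2079
D_3 = 13.8315
Terminal value at t=3: TV = D_4/(r−g) = 14.0943/(0.1024−0.019) = 168.9968
P₀ = 10.7748/(1+0.1024)^1 + 12.2079/(1+0.1024)^2 + 13.8315/(1+0.1024)^3 + 168.9968/(1+0.1024)^3 = 156.2857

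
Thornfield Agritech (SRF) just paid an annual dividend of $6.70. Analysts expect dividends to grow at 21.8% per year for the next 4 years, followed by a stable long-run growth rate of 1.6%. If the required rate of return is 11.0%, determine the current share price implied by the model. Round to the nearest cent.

$138.97

Two-stage DDM. Project D₁…D_4 at 0.218, terminal growth 0.016, discount at r = 0.11.
D_1 = 8.1606
D_2 = 9.9396
D_3 = 12.1064
D_4 = 14.7457
Terminal value at t=4: TV = D_5/(r−g) = 14.9816/(0.11−0.016) = 159.3785
P₀ = 8.1606/(1+0.11)^1 + 9.9396/(1+0.11)^2 + 12.1064/(1+0.11)^3 + 14.7457/(1+0.11)^4 + 159.3785/(1+0.11)^4 = 138.9722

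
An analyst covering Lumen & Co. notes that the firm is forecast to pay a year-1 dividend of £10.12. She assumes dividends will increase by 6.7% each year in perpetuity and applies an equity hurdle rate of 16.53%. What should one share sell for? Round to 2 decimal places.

£102.95

Gordon growth model: P₀ = D₁/(r − g), with D₁ = 10.12 given directly.
P₀ = 10.1200 / (0.1653 − 0.067) = 10.1200 / 0.0983 = 102.9502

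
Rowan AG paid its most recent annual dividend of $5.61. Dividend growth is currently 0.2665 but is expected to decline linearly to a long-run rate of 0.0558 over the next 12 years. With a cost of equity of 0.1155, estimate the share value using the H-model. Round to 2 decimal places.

H-model: P₀ = D₀[(1+g_L) + H(g_S−g_L)]/(r−g_L), with H = 12/2 = 6.
P₀ = 5.61 × [(1+0.0558) + 6×(0.2665−0.0558)] / (0.1155−0.0558)
   = 5.61 × 2.3200 / 0.0597 = 218.0101

$218.01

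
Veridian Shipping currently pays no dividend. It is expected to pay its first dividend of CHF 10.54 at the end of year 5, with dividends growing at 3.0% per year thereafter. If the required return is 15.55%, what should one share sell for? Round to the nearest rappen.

CHF 47.11

Deferred-dividend DDM. At t=4 the remaining stream is a growing perpetuity with first payment D_5 = 10.54.
V_4 = D_5/(r−g) = 10.54/(0.1555−0.03) = 83.9841
P₀ = V_4/(1+r)^4 = 83.9841/(1+0.1555)^4 = 47.1104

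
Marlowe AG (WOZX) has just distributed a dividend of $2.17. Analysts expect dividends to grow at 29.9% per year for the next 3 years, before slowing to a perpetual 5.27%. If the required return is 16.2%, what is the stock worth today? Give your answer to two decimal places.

Two-stage DDM. Project D₁…D_3 at 0.299, terminal growth 0.0527, discount at r = 0.162.
D_1 = 2.8188
D_2 = 3.6617
D_3 = 4.7565
Terminal value at t=3: TV = D_4/(r−g) = 5.0072/(0.162−0.0527) = 45.8112
P₀ = 2.8188/(1+0.162)^1 + 3.6617/(1+0.162)^2 + 4.7565/(1+0.162)^3 + 45.8112/(1+0.162)^3 = 37.3673

$37.37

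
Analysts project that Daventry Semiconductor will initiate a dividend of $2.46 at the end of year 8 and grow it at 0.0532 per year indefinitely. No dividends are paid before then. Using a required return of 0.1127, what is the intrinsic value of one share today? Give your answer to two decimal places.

Deferred-dividend DDM. At t=7 the remaining stream is a growing perpetuity with first payment D_8 = 2.46.
V_7 = D_8/(r−g) = 2.46/(0.1127−0.0532) = 41.3445
P₀ = V_7/(1+r)^7 = 41.3445/(1+0.1127)^7 = 19.5781

$19.58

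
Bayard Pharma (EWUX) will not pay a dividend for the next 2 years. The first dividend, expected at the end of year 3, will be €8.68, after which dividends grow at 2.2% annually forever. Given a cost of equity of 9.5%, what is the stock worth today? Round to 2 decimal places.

Deferred-dividend DDM. At t=2 the remaining stream is a growing perpetuity with first payment D_3 = 8.68.
V_2 = D_3/(r−g) = 8.68/(0.095−0.022) = 118.9041
P₀ = V_2/(1+r)^2 = 118.9041/(1+0.095)^2 = 99.1673

€99.17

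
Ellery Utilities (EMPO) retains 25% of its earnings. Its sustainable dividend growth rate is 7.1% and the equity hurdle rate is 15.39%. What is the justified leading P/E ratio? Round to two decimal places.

9.05

Payout ratio b = 1 − 0.25 = 0.75.
Justified leading P/E = b/(r−g) = 0.75/(0.1539−0.071) = 9.0470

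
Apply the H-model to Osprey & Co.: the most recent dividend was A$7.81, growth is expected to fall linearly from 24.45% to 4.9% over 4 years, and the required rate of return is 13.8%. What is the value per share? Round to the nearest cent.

A$126.36

H-model: P₀ = D₀[(1+g_L) + H(g_S−g_L)]/(r−g_L), with H = 4/2 = 2.
P₀ = 7.81 × [(1+0.049) + 2×(0.2445−0.049)] / (0.138−0.049)
   = 7.81 × 1.4400 / 0.089 = 126.3640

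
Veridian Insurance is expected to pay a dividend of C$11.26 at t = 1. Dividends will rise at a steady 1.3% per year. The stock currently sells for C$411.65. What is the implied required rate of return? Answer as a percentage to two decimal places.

4.04%

Rearranging the constant-growth DDM: r = D₁/P₀ + g.
r = 11.2600 / 411.65 + 0.013 = 0.02735 + 0.013 = 0.04035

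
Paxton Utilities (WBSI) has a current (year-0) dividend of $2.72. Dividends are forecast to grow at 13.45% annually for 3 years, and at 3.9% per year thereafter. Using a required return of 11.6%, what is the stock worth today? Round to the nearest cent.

Two-stage DDM. Project D₁…D_3 at 0.1345, terminal growth 0.039, discount at r = 0.116.
D_1 = 3.0858
D_2 = 3.5009
D_3 = 3.9718
Terminal value at t=3: TV = D_4/(r−g) = 4.1267/(0.116−0.039) = 53.5929
P₀ = 3.0858/(1+0.116)^1 + 3.5009/(1+0.116)^2 + 3.9718/(1+0.116)^3 + 53.5929/(1+0.116)^3 = 46.9916

$46.99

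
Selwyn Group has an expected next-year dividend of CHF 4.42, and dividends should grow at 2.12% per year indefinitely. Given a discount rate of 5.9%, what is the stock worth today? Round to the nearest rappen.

CHF 116.93

Gordon growth model: P₀ = D₁/(r − g), with D₁ = 4.42 given directly.
P₀ = 4.4200 / (0.059 − 0.0212) = 4.4200 / 0.0378 = 116.9312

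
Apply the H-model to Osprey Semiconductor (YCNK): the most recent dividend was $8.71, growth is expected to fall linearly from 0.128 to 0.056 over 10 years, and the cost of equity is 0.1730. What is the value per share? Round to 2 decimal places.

H-model: P₀ = D₀[(1+g_L) + H(g_S−g_L)]/(r−g_L), with H = 10/2 = 5.
P₀ = 8.71 × [(1+0.056) + 5×(0.128−0.056)] / (0.173−0.056)
   = 8.71 × 1.4160 / 0.117 = 105.4133

$105.41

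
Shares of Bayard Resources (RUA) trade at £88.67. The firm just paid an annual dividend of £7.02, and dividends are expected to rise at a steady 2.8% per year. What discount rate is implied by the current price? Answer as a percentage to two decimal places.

Rearranging the constant-growth DDM: r = D₁/P₀ + g.
D₁ = 7.02 × (1 + 0.028) = 7.2166.
r = 7.2166 / 88.67 + 0.028 = 0.08139 + 0.028 = 0.10939

10.94%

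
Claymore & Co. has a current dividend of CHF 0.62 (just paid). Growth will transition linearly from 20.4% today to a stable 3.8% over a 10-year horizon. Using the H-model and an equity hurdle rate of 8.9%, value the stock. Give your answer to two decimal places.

H-model: P₀ = D₀[(1+g_L) + H(g_S−g_L)]/(r−g_L), with H = 10/2 = 5.
P₀ = 0.62 × [(1+0.038) + 5×(0.204−0.038)] / (0.089−0.038)
   = 0.62 × 1.8680 / 0.051 = 22.7090

CHF 22.71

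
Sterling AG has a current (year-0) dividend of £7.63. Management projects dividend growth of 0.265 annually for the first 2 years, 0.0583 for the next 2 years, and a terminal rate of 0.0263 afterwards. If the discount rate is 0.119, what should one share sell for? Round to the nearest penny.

£132.88

Three-stage DDM. Project D₁…D_4; terminal Gordon value at t=4 with g = 0.0263; discount at r = 0.119.
D_1 = 9.6520
D_2 = 12.2097
D_3 = 12.9215
D_4 = 13.6749
TV_4 = 14.0345/(0.119−0.0263) = 151.3972
P₀ = Σ Dₜ/(1+r)ᵗ + TV_4/(1+r)^4 = 132.8802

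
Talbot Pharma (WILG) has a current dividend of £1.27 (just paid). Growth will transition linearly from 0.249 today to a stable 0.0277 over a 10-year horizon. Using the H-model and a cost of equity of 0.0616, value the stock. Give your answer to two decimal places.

£79.95

H-model: P₀ = D₀[(1+g_L) + H(g_S−g_L)]/(r−g_L), with H = 10/2 = 5.
P₀ = 1.27 × [(1+0.0277) + 5×(0.249−0.0277)] / (0.0616−0.0277)
   = 1.27 × 2.1342 / 0.0339 = 79.9538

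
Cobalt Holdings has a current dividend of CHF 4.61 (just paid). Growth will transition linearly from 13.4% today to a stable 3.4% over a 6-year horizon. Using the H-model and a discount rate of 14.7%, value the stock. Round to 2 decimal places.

H-model: P₀ = D₀[(1+g_L) + H(g_S−g_L)]/(r−g_L), with H = 6/2 = 3.
P₀ = 4.61 × [(1+0.034) + 3×(0.134−0.034)] / (0.147−0.034)
   = 4.61 × 1.3340 / 0.113 = 54.4225

CHF 54.42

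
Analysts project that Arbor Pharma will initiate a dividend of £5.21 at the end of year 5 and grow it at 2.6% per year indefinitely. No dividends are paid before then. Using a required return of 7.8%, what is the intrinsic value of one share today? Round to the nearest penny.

Deferred-dividend DDM. At t=4 the remaining stream is a growing perpetuity with first payment D_5 = 5.21.
V_4 = D_5/(r−g) = 5.21/(0.078−0.026) = 100.1923
P₀ = V_4/(1+r)^4 = 100.1923/(1+0.078)^4 = 74.1924

£74.19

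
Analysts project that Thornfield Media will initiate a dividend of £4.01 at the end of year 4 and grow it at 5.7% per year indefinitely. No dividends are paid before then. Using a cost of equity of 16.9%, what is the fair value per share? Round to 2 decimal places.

£22.41

Deferred-dividend DDM. At t=3 the remaining stream is a growing perpetuity with first payment D_4 = 4.01.
V_3 = D_4/(r−g) = 4.01/(0.169−0.057) = 35.8036
P₀ = V_3/(1+r)^3 = 35.8036/(1+0.169)^3 = 22.4121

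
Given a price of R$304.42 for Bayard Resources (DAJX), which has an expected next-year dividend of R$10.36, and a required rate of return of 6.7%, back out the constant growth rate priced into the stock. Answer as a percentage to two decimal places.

From P₀ = D₁/(r − g), the implied growth is g = r − D₁/P₀.
g = 0.067 − 10.36/304.42 = 0.067 − 0.03403 = 0.03297

3.30%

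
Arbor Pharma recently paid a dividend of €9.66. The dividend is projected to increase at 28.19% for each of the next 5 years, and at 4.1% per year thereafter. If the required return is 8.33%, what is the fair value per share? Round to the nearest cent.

€633.91

Two-stage DDM. Project D₁…D_5 at 0.2819, terminal growth 0.041, discount at r = 0.0833.
D_1 = 12.3832
D_2 = 15.8740
D_3 = 20.3488
D_4 = 26.0852
D_5 = 33.4386
Terminal value at t=5: TV = D_6/(r−g) = 34.8096/(0.0833−0.041) = 822.9212
P₀ = 12.3832/(1+0.0833)^1 + 15.8740/(1+0.0833)^2 + 20.3488/(1+0.0833)^3 + 26.0852/(1+0.0833)^4 + 33.4386/(1+0.0833)^5 + 822.9212/(1+0.0833)^5 = 633.9056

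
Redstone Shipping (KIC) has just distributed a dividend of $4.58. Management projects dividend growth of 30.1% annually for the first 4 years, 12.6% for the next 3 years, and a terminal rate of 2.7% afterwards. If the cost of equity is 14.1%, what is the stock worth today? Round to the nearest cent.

Three-stage DDM. Project D₁…D_7; terminal Gordon value at t=7 with g = 0.027; discount at r = 0.141.
D_1 = 5.9586
D_2 = 7.7521
D_3 = 10.0855
D_4 = 13.1212
D_5 = 14.7745
D_6 = 16.6361
D_7 = 18.7322
TV_7 = 19.2380/(0.141−0.027) = 168.7545
P₀ = Σ Dₜ/(1+r)ᵗ + TV_7/(1+r)^7 = 115.3555

$115.36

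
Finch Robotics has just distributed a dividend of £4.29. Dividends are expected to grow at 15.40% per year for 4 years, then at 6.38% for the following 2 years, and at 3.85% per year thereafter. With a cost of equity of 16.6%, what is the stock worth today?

£51.81

Three-stage DDM. Project D₁…D_6; terminal Gordon value at t=6 with g = 0.0385; discount at r = 0.166.
D_1 = 4.9507
D_2 = 5.7131
D_3 = 6.5929
D_4 = 7.6082
D_5 = 8.0936
D_6 = 8.6099
TV_6 = 8.9414/(0.166−0.0385) = 70.1289
P₀ = Σ Dₜ/(1+r)ᵗ + TV_6/(1+r)^6 = 51.8110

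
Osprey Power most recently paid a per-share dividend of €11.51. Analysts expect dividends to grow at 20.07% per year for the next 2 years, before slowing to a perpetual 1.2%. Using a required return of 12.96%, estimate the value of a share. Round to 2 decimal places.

Two-stage DDM. Project D₁…D_2 at 0.2007, terminal growth 0.012, discount at r = 0.1296.
D_1 = 13.8201
D_2 = 16.5937
Terminal value at t=2: TV = D_3/(r−g) = 16.7929/(0.1296−0.012) = 142.7965
P₀ = 13.8201/(1+0.1296)^1 + 16.5937/(1+0.1296)^2 + 142.7965/(1+0.1296)^2 = 137.1488

€137.15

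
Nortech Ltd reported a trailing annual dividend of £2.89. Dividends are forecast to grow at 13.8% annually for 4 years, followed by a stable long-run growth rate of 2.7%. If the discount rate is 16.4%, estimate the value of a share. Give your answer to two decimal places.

£30.72

Two-stage DDM. Project D₁…D_4 at 0.138, terminal growth 0.027, discount at r = 0.164.
D_1 = 3.2888
D_2 = 3.7427
D_3 = 4.2592
D_4 = 4.8469
Terminal value at t=4: TV = D_5/(r−g) = 4.9778/(0.164−0.027) = 36.3343
P₀ = 3.2888/(1+0.164)^1 + 3.7427/(1+0.164)^2 + 4.2592/(1+0.164)^3 + 4.8469/(1+0.164)^4 + 36.3343/(1+0.164)^4 = 30.7214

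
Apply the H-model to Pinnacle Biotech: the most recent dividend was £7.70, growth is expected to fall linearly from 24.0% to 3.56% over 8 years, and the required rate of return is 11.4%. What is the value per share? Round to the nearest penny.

H-model: P₀ = D₀[(1+g_L) + H(g_S−g_L)]/(r−g_L), with H = 8/2 = 4.
P₀ = 7.70 × [(1+0.0356) + 4×(0.24−0.0356)] / (0.114−0.0356)
   = 7.70 × 1.8532 / 0.0784 = 182.0107

£182.01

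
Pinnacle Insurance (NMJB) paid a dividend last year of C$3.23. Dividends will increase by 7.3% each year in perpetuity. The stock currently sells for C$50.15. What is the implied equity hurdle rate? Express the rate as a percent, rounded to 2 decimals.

14.21%

Rearranging the constant-growth DDM: r = D₁/P₀ + g.
D₁ = 3.23 × (1 + 0.073) = 3.4658.
r = 3.4658 / 50.15 + 0.073 = 0.06911 + 0.073 = 0.14211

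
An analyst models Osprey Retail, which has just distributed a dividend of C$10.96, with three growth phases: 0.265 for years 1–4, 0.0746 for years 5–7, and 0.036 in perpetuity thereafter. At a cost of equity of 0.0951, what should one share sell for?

C$443.30

Three-stage DDM. Project D₁…D_7; terminal Gordon value at t=7 with g = 0.036; discount at r = 0.0951.
D_1 = 13.8644
D_2 = 17.5385
D_3 = 22.1862
D_4 = 28.0655
D_5 = 30.1592
D_6 = 32.4091
D_7 = 34.8268
TV_7 = 36.0805/(0.0951−0.036) = 610.4997
P₀ = Σ Dₜ/(1+r)ᵗ + TV_7/(1+r)^7 = 443.3000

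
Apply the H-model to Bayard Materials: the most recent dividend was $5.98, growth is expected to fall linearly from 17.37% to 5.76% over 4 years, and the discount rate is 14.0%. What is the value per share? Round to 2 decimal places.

$93.60

H-model: P₀ = D₀[(1+g_L) + H(g_S−g_L)]/(r−g_L), with H = 4/2 = 2.
P₀ = 5.98 × [(1+0.0576) + 2×(0.1737−0.0576)] / (0.14−0.0576)
   = 5.98 × 1.2898 / 0.0824 = 93.6044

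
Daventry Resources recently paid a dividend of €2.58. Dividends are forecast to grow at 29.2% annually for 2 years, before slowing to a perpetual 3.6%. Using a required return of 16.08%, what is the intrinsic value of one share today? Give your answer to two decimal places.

€32.60

Two-stage DDM. Project D₁…D_2 at 0.292, terminal growth 0.036, discount at r = 0.1608.
D_1 = 3.3334
D_2 = 4.3067
Terminal value at t=2: TV = D_3/(r−g) = 4.4617/(0.1608−0.036) = 35.7511
P₀ = 3.3334/(1+0.1608)^1 + 4.3067/(1+0.1608)^2 + 35.7511/(1+0.1608)^2 = 32.6001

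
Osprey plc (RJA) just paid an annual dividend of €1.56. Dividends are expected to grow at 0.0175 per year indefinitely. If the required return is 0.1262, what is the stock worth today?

€14.60

Gordon growth model: P₀ = D₁/(r − g). D₁ = 1.56 × (1 + 0.0175) = 1.5873.
P₀ = 1.5873 / (0.1262 − 0.0175) = 1.5873 / 0.1087 = 14.6026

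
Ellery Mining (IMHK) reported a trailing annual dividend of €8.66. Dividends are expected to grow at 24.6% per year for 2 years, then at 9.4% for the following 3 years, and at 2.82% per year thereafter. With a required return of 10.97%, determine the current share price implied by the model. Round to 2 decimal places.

€184.45

Three-stage DDM. Project D₁…D_5; terminal Gordon value at t=5 with g = 0.0282; discount at r = 0.1097.
D_1 = 10.7904
D_2 = 13.4448
D_3 = 14.7086
D_4 = 16.0912
D_5 = 17.6038
TV_5 = 18.1002/(0.1097−0.0282) = 222.0884
P₀ = Σ Dₜ/(1+r)ᵗ + TV_5/(1+r)^5 = 184.4545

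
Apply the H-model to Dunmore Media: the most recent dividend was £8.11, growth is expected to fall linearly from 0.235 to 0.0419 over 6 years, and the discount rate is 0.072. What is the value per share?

£436.81

H-model: P₀ = D₀[(1+g_L) + H(g_S−g_L)]/(r−g_L), with H = 6/2 = 3.
P₀ = 8.11 × [(1+0.0419) + 3×(0.235−0.0419)] / (0.072−0.0419)
   = 8.11 × 1.6212 / 0.0301 = 436.8084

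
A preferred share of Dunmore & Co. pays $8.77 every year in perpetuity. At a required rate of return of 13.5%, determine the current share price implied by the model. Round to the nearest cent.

Zero-growth DDM (perpetuity): P₀ = D/r = 8.77 / 0.135 = 64.9630

$64.96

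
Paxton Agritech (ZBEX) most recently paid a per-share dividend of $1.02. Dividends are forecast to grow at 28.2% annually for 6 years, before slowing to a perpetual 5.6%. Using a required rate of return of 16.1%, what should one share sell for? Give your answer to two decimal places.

Two-stage DDM. Project D₁…D_6 at 0.282, terminal growth 0.056, discount at r = 0.161.
D_1 = 1.3076
D_2 = 1.6764
D_3 = 2.1491
D_4 = 2.7552
D_5 = 3.5322
D_6 = 4.5282
Terminal value at t=6: TV = D_7/(r−g) = 4.7818/(0.161−0.056) = 45.5410
P₀ = 1.3076/(1+0.161)^1 + 1.6764/(1+0.161)^2 + 2.1491/(1+0.161)^3 + 2.7552/(1+0.161)^4 + 3.5322/(1+0.161)^5 + 4.5282/(1+0.161)^6 + 45.5410/(1+0.161)^6 = 27.3788

$27.38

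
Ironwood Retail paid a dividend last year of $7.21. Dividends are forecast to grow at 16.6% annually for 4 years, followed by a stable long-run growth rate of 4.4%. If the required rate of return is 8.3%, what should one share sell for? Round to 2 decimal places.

Two-stage DDM. Project D₁…D_4 at 0.166, terminal growth 0.044, discount at r = 0.083.
D_1 = 8.4069
D_2 = 9.8024
D_3 = 11.4296
D_4 = 13.3269
Terminal value at t=4: TV = D_5/(r−g) = 13.9133/(0.083−0.044) = 356.7511
P₀ = 8.4069/(1+0.083)^1 + 9.8024/(1+0.083)^2 + 11.4296/(1+0.083)^3 + 13.3269/(1+0.083)^4 + 356.7511/(1+0.083)^4 = 294.1349

$294.13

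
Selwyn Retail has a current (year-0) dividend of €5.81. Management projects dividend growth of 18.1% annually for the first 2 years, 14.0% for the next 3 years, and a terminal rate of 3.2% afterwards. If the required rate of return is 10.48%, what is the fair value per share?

Three-stage DDM. Project D₁…D_5; terminal Gordon value at t=5 with g = 0.032; discount at r = 0.1048.
D_1 = 6.8616
D_2 = 8.1036
D_3 = 9.2381
D_4 = 10.5314
D_5 = 12.0058
TV_5 = 12.3900/(0.1048−0.032) = 170.1919
P₀ = Σ Dₜ/(1+r)ᵗ + TV_5/(1+r)^5 = 137.4634

€137.46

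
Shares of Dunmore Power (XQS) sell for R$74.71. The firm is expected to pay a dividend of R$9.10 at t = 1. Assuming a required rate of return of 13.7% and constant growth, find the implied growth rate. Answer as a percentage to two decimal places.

1.52%

From P₀ = D₁/(r − g), the implied growth is g = r − D₁/P₀.
g = 0.137 − 9.10/74.71 = 0.137 − 0.12180 = 0.01520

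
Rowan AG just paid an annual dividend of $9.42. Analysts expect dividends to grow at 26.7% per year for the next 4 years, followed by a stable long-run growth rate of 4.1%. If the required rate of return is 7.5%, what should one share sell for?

$614.33

Two-stage DDM. Project D₁…D_4 at 0.267, terminal growth 0.041, discount at r = 0.075.
D_1 = 11.9351
D_2 = 15.1218
D_3 = 19.1593
D_4 = 24.2749
Terminal value at t=4: TV = D_5/(r−g) = 25.2702/(0.075−0.041) = 743.2402
P₀ = 11.9351/(1+0.075)^1 + 15.1218/(1+0.075)^2 + 19.1593/(1+0.075)^3 + 24.2749/(1+0.075)^4 + 743.2402/(1+0.075)^4 = 614.3261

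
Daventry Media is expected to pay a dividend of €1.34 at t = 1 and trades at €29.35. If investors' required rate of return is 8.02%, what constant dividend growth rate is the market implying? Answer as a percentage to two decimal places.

From P₀ = D₁/(r − g), the implied growth is g = r − D₁/P₀.
g = 0.0802 − 1.34/29.35 = 0.0802 − 0.04566 = 0.03454

3.45%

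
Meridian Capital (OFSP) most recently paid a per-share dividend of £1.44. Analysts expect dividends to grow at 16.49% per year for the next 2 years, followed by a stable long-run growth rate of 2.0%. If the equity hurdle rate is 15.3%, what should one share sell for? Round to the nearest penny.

£14.20

Two-stage DDM. Project D₁…D_2 at 0.1649, terminal growth 0.02, discount at r = 0.153.
D_1 = 1.6775
D_2 = 1.9541
Terminal value at t=2: TV = D_3/(r−g) = 1.9931/(0.153−0.02) = 14.9861
P₀ = 1.6775/(1+0.153)^1 + 1.9541/(1+0.153)^2 + 14.9861/(1+0.153)^2 = 14.1975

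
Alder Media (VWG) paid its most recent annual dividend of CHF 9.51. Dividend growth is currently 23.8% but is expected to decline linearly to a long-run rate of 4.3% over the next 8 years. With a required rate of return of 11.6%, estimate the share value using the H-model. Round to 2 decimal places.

CHF 237.49

H-model: P₀ = D₀[(1+g_L) + H(g_S−g_L)]/(r−g_L), with H = 8/2 = 4.
P₀ = 9.51 × [(1+0.043) + 4×(0.238−0.043)] / (0.116−0.043)
   = 9.51 × 1.8230 / 0.073 = 237.4895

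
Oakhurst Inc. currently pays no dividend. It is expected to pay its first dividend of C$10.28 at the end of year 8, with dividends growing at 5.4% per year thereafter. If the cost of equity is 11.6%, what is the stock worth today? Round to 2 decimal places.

C$76.90

Deferred-dividend DDM. At t=7 the remaining stream is a growing perpetuity with first payment D_8 = 10.28.
V_7 = D_8/(r−g) = 10.28/(0.116−0.054) = 165.8065
P₀ = V_7/(1+r)^7 = 165.8065/(1+0.116)^7 = 76.9046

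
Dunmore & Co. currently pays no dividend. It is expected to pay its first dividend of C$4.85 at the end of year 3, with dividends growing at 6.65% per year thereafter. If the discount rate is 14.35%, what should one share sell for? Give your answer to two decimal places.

Deferred-dividend DDM. At t=2 the remaining stream is a growing perpetuity with first payment D_3 = 4.85.
V_2 = D_3/(r−g) = 4.85/(0.1435−0.0665) = 62.9870
P₀ = V_2/(1+r)^2 = 62.9870/(1+0.1435)^2 = 48.1702

C$48.17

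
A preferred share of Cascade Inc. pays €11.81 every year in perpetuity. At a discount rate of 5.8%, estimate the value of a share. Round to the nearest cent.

€203.62

Zero-growth DDM (perpetuity): P₀ = D/r = 11.81 / 0.058 = 203.6207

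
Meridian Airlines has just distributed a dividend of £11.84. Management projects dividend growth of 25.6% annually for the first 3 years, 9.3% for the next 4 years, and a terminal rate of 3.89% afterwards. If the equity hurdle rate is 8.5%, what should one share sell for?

Three-stage DDM. Project D₁…D_7; terminal Gordon value at t=7 with g = 0.0389; discount at r = 0.085.
D_1 = 14.8710
D_2 = 18.6780
D_3 = 23.4596
D_4 = 25.6413
D_5 = 28.0260
D_6 = 30.6324
D_7 = 33.4812
TV_7 = 34.7836/(0.085−0.0389) = 754.5258
P₀ = Σ Dₜ/(1+r)ᵗ + TV_7/(1+r)^7 = 549.0215

£549.02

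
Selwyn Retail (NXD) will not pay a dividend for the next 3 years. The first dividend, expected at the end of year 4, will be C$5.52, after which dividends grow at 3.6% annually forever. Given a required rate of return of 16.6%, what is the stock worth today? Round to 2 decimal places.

Deferred-dividend DDM. At t=3 the remaining stream is a growing perpetuity with first payment D_4 = 5.52.
V_3 = D_4/(r−g) = 5.52/(0.166−0.036) = 42.4615
P₀ = V_3/(1+r)^3 = 42.4615/(1+0.166)^3 = 26.7855

C$26.79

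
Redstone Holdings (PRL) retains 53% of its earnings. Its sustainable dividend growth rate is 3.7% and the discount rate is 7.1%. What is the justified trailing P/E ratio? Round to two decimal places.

Payout ratio b = 1 − 0.53 = 0.47.
Justified trailing P/E = b(1+g)/(r−g) = 0.47×(1+0.037)/(0.071−0.037) = 14.3350

14.34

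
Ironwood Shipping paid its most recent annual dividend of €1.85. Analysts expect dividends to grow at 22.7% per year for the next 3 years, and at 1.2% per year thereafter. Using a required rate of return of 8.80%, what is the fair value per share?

Two-stage DDM. Project D₁…D_3 at 0.227, terminal growth 0.012, discount at r = 0.088.
D_1 = 2.2699
D_2 = 2.7852
D_3 = 3.4175
Terminal value at t=3: TV = D_4/(r−g) = 3.4585/(0.088−0.012) = 45.5064
P₀ = 2.2699/(1+0.088)^1 + 2.7852/(1+0.088)^2 + 3.4175/(1+0.088)^3 + 45.5064/(1+0.088)^3 = 42.4262

€42.43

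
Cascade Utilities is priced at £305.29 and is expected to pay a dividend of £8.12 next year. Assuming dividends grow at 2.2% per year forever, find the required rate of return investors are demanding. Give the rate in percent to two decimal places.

4.86%

Rearranging the constant-growth DDM: r = D₁/P₀ + g.
r = 8.1200 / 305.29 + 0.022 = 0.02660 + 0.022 = 0.04860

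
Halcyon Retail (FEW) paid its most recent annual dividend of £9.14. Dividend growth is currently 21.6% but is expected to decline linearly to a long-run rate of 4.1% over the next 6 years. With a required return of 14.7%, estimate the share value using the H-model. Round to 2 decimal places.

H-model: P₀ = D₀[(1+g_L) + H(g_S−g_L)]/(r−g_L), with H = 6/2 = 3.
P₀ = 9.14 × [(1+0.041) + 3×(0.216−0.041)] / (0.147−0.041)
   = 9.14 × 1.5660 / 0.106 = 135.0306

£135.03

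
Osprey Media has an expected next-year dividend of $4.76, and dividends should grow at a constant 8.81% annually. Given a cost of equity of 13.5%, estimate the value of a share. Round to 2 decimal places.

Gordon growth model: P₀ = D₁/(r − g), with D₁ = 4.76 given directly.
P₀ = 4.7600 / (0.135 − 0.0881) = 4.7600 / 0.0469 = 101.4925

$101.49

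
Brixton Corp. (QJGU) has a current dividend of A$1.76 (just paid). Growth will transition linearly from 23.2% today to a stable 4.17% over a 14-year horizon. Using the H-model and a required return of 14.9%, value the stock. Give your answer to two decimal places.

A$38.94

H-model: P₀ = D₀[(1+g_L) + H(g_S−g_L)]/(r−g_L), with H = 14/2 = 7.
P₀ = 1.76 × [(1+0.0417) + 7×(0.232−0.0417)] / (0.149−0.0417)
   = 1.76 × 2.3738 / 0.1073 = 38.9365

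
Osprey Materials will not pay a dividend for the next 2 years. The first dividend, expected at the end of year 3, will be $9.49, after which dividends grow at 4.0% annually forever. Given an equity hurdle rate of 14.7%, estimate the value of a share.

Deferred-dividend DDM. At t=2 the remaining stream is a growing perpetuity with first payment D_3 = 9.49.
V_2 = D_3/(r−g) = 9.49/(0.147−0.04) = 88.6916
P₀ = V_2/(1+r)^2 = 88.6916/(1+0.147)^2 = 67.4149

$67.41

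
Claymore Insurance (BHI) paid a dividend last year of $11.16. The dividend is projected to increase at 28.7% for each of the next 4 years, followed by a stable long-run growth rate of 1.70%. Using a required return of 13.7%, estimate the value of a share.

$216.70

Two-stage DDM. Project D₁…D_4 at 0.287, terminal growth 0.017, discount at r = 0.137.
D_1 = 14.3629
D_2 = 18.4851
D_3 = 23.7903
D_4 = 30.6181
Terminal value at t=4: TV = D_5/(r−g) = 31.1386/(0.137−0.017) = 259.4885
P₀ = 14.3629/(1+0.137)^1 + 18.4851/(1+0.137)^2 + 23.7903/(1+0.137)^3 + 30.6181/(1+0.137)^4 + 259.4885/(1+0.137)^4 = 216.7028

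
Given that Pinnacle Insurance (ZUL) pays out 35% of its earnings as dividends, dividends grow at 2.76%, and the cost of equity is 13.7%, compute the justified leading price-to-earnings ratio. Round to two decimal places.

3.20

Justified leading P/E = b/(r−g) = 0.35/(0.137−0.0276) = 3.1993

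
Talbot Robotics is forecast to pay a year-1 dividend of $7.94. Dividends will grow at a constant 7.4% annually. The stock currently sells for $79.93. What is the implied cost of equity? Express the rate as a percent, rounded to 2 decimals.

17.33%

Rearranging the constant-growth DDM: r = D₁/P₀ + g.
r = 7.9400 / 79.93 + 0.074 = 0.09934 + 0.074 = 0.17334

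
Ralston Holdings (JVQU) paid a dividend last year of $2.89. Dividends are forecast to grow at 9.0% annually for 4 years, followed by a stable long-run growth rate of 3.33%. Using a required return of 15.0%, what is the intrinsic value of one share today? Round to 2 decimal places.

$30.78

Two-stage DDM. Project D₁…D_4 at 0.09, terminal growth 0.0333, discount at r = 0.15.
D_1 = 3.1501
D_2 = 3.4336
D_3 = 3.7426
D_4 = 4.0795
Terminal value at t=4: TV = D_5/(r−g) = 4.2153/(0.15−0.0333) = 36.1210
P₀ = 3.1501/(1+0.15)^1 + 3.4336/(1+0.15)^2 + 3.7426/(1+0.15)^3 + 4.0795/(1+0.15)^4 + 36.1210/(1+0.15)^4 = 30.7811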